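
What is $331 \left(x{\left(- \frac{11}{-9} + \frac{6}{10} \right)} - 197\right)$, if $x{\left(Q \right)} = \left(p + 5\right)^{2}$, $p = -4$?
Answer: $-64876$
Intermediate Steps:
$x{\left(Q \right)} = 1$ ($x{\left(Q \right)} = \left(-4 + 5\right)^{2} = 1^{2} = 1$)
$331 \left(x{\left(- \frac{11}{-9} + \frac{6}{10} \right)} - 197\right) = 331 \left(1 - 197\right) = 331 \left(-196\right) = -64876$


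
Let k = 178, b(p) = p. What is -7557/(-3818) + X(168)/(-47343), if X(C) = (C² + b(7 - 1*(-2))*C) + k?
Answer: 243559399/180755574 ≈ 1.3475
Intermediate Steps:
X(C) = 178 + C² + 9*C (X(C) = (C² + (7 - 1*(-2))*C) + 178 = (C² + (7 + 2)*C) + 178 = (C² + 9*C) + 178 = 178 + C² + 9*C)
-7557/(-3818) + X(168)/(-47343) = -7557/(-3818) + (178 + 168² + 9*168)/(-47343) = -7557*(-1/3818) + (178 + 28224 + 1512)*(-1/47343) = 7557/3818 + 29914*(-1/47343) = 7557/3818 - 29914/47343 = 243559399/180755574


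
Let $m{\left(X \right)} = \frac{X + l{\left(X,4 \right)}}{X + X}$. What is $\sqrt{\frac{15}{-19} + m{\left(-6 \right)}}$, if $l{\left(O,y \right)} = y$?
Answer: $\frac{i \sqrt{8094}}{114} \approx 0.78918 i$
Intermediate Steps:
$m{\left(X \right)} = \frac{4 + X}{2 X}$ ($m{\left(X \right)} = \frac{X + 4}{X + X} = \frac{4 + X}{2 X}$)
$\sqrt{\frac{15}{-19} + m{\left(-6 \right)}} = \sqrt{\frac{15}{-19} + \frac{4 - 6}{2 \left(-6\right)}} = \sqrt{15 \left(- \frac{1}{19}\right) + \frac{1}{2} \left(- \frac{1}{6}\right) \left(-2\right)} = \sqrt{- \frac{15}{19} + \frac{1}{6}} = \sqrt{- \frac{71}{114}} = \frac{i \sqrt{8094}}{114}$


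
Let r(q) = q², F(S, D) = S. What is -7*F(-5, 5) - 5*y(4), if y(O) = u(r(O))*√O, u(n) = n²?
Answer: -2525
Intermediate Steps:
y(O) = O^(9/2) (y(O) = (O²)²*√O = O⁴*√O = O^(9/2))
-7*F(-5, 5) - 5*y(4) = -7*(-5) - 5*4^(9/2) = 35 - 5*512 = 35 - 2560 = -2525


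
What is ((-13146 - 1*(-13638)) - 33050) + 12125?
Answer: -20433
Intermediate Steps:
((-13146 - 1*(-13638)) - 33050) + 12125 = ((-13146 + 13638) - 33050) + 12125 = (492 - 33050) + 12125 = -32558 + 12125 = -20433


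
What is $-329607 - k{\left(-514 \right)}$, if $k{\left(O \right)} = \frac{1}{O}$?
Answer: $- \frac{169417997}{514} \approx -3.2961 \cdot 10^{5}$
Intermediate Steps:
$-329607 - k{\left(-514 \right)} = -329607 - \frac{1}{-514} = -329607 - - \frac{1}{514} = -329607 + \frac{1}{514} = - \frac{169417997}{514}$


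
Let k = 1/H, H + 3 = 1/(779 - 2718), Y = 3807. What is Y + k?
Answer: 22147187/5818 ≈ 3806.7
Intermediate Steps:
H = -5818/1939 (H = -3 + 1/(779 - 2718) = -3 + 1/(-1939) = -3 - 1/1939 = -5818/1939 ≈ -3.0005)
k = -1939/5818 (k = 1/(-5818/1939) = -1939/5818 ≈ -0.33328)
Y + k = 3807 - 1939/5818 = 22147187/5818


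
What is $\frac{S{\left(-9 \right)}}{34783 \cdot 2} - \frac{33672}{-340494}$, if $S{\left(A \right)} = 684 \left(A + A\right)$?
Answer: $- \frac{22020664}{281985781} \approx -0.078091$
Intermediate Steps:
$S{\left(A \right)} = 1368 A$ ($S{\left(A \right)} = 684 \cdot 2 A = 1368 A$)
$\frac{S{\left(-9 \right)}}{34783 \cdot 2} - \frac{33672}{-340494} = \frac{1368 \left(-9\right)}{34783 \cdot 2} - \frac{33672}{-340494} = - \frac{12312}{69566} - - \frac{5612}{56749} = \left(-12312\right) \frac{1}{69566} + \frac{5612}{56749} = - \frac{6156}{34783} + \frac{5612}{56749} = - \frac{22020664}{281985781}$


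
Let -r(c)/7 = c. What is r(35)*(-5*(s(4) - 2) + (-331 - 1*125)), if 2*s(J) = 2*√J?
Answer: 111720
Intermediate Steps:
r(c) = -7*c
s(J) = √J (s(J) = (2*√J)/2 = √J)
r(35)*(-5*(s(4) - 2) + (-331 - 1*125)) = (-7*35)*(-5*(√4 - 2) + (-331 - 1*125)) = -245*(-5*(2 - 2) + (-331 - 125)) = -245*(-5*0 - 456) = -245*(0 - 456) = -245*(-456) = 111720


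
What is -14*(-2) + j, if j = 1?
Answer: 29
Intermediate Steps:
-14*(-2) + j = -14*(-2) + 1 = 28 + 1 = 29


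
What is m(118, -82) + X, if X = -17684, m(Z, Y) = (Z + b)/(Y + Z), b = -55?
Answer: -70729/4 ≈ -17682.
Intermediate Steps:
m(Z, Y) = (-55 + Z)/(Y + Z) (m(Z, Y) = (Z - 55)/(Y + Z) = (-55 + Z)/(Y + Z))
m(118, -82) + X = (-55 + 118)/(-82 + 118) - 17684 = 63/36 - 17684 = (1/36)*63 - 17684 = 7/4 - 17684 = -70729/4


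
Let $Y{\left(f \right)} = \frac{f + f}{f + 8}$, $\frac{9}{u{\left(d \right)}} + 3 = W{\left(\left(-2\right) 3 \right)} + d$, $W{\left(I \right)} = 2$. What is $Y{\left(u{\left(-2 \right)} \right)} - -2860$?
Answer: $\frac{14294}{5} \approx 2858.8$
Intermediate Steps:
$u{\left(d \right)} = \frac{9}{-1 + d}$ ($u{\left(d \right)} = \frac{9}{-3 + \left(2 + d\right)} = \frac{9}{-1 + d}$)
$Y{\left(f \right)} = \frac{2 f}{8 + f}$
$Y{\left(u{\left(-2 \right)} \right)} - -2860 = \frac{2 \frac{9}{-1 - 2}}{8 + \frac{9}{-1 - 2}} - -2860 = \frac{2 \frac{9}{-3}}{8 + \frac{9}{-3}} + 2860 = \frac{2 \cdot 9 \left(- \frac{1}{3}\right)}{8 + 9 \left(- \frac{1}{3}\right)} + 2860 = 2 \left(-3\right) \frac{1}{8 - 3} + 2860 = 2 \left(-3\right) \frac{1}{5} + 2860 = - \frac{6}{5} + 2860 = \frac{14294}{5}$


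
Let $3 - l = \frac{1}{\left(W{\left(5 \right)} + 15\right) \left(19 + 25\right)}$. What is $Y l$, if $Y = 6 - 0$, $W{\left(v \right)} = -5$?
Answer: $\frac{3957}{220} \approx 17.986$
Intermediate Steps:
$l = \frac{1319}{440}$ ($l = 3 - \frac{1}{\left(-5 + 15\right) \left(19 + 25\right)} = 3 - \frac{1}{10 \cdot 44} = 3 - \frac{1}{440} = \frac{1319}{440} \approx 2.9977$)
$Y = 6$ ($Y = 6 + 0 = 6$)
$Y l = 6 \cdot \frac{1319}{440} = \frac{3957}{220}$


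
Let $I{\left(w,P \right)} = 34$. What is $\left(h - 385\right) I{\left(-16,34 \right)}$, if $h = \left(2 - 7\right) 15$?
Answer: $-15640$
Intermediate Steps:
$h = -75$ ($h = \left(-5\right) 15 = -75$)
$\left(h - 385\right) I{\left(-16,34 \right)} = \left(-75 - 385\right) 34 = \left(-460\right) 34 = -15640$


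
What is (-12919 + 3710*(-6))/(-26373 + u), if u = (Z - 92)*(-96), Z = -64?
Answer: 35179/11397 ≈ 3.0867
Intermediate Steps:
u = 14976 (u = (-64 - 92)*(-96) = -156*(-96) = 14976)
(-12919 + 3710*(-6))/(-26373 + u) = (-12919 + 3710*(-6))/(-26373 + 14976) = (-12919 - 22260)/(-11397) = -35179*(-1/11397) = 35179/11397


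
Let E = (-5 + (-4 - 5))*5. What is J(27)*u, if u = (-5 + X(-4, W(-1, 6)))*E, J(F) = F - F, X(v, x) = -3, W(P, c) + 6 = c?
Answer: 0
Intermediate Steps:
W(P, c) = -6 + c
J(F) = 0
E = -70 (E = (-5 - 9)*5 = -14*5 = -70)
u = 560 (u = (-5 - 3)*(-70) = -8*(-70) = 560)
J(27)*u = 0*560 = 0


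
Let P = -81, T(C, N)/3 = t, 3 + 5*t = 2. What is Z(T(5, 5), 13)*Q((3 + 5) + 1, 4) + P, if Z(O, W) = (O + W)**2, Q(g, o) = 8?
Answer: 28727/25 ≈ 1149.1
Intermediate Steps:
t = -1/5 (t = -3/5 + (1/5)*2 = -3/5 + 2/5 = -1/5 ≈ -0.20000)
T(C, N) = -3/5 (T(C, N) = 3*(-1/5) = -3/5)
Z(T(5, 5), 13)*Q((3 + 5) + 1, 4) + P = (-3/5 + 13)**2*8 - 81 = (62/5)**2*8 - 81 = (3844/25)*8 - 81 = 30752/25 - 81 = 28727/25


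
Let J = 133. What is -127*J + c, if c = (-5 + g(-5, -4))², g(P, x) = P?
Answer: -16791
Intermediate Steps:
c = 100 (c = (-5 - 5)² = (-10)² = 100)
-127*J + c = -127*133 + 100 = -16891 + 100 = -16791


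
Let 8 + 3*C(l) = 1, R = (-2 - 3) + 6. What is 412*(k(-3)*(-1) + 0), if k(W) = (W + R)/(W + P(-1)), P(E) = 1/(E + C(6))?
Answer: -8240/33 ≈ -249.70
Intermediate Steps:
R = 1 (R = -5 + 6 = 1)
C(l) = -7/3 (C(l) = -8/3 + (⅓)*1 = -8/3 + ⅓ = -7/3)
P(E) = 1/(-7/3 + E) (P(E) = 1/(E - 7/3) = 1/(-7/3 + E))
k(W) = (1 + W)/(-3/10 + W) (k(W) = (W + 1)/(W + 3/(-7 + 3*(-1))) = (1 + W)/(W + 3/(-7 - 3)) = (1 + W)/(W + 3/(-10)) = (1 + W)/(W + 3*(-⅒)) = (1 + W)/(W - 3/10) = (1 + W)/(-3/10 + W))
412*(k(-3)*(-1) + 0) = 412*((10*(1 - 3)/(-3 + 10*(-3)))*(-1) + 0) = 412*((10*(-2)/(-3 - 30))*(-1) + 0) = 412*((10*(-2)/(-33))*(-1) + 0) = 412*((10*(-1/33)*(-2))*(-1) + 0) = 412*((20/33)*(-1) + 0) = 412*(-20/33 + 0) = 412*(-20/33) = -8240/33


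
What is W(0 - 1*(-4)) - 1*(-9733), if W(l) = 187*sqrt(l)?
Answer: 10107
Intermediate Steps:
W(0 - 1*(-4)) - 1*(-9733) = 187*sqrt(0 - 1*(-4)) - 1*(-9733) = 187*sqrt(0 + 4) + 9733 = 187*sqrt(4) + 9733 = 187*2 + 9733 = 374 + 9733 = 10107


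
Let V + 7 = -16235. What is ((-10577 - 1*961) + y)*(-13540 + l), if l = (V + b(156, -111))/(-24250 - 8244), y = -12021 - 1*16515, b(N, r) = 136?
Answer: 8815331328198/16247 ≈ 5.4258e+8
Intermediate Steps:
V = -16242 (V = -7 - 16235 = -16242)
y = -28536 (y = -12021 - 16515 = -28536)
l = 8053/16247 (l = (-16242 + 136)/(-24250 - 8244) = -16106/(-32494) = -16106*(-1/32494) = 8053/16247 ≈ 0.49566)
((-10577 - 1*961) + y)*(-13540 + l) = ((-10577 - 1*961) - 28536)*(-13540 + 8053/16247) = ((-10577 - 961) - 28536)*(-219976327/16247) = (-11538 - 28536)*(-219976327/16247) = -40074*(-219976327/16247) = 8815331328198/16247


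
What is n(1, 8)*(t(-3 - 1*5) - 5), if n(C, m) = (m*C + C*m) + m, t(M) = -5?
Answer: -240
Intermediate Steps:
n(C, m) = m + 2*C*m (n(C, m) = (C*m + C*m) + m = 2*C*m + m = m + 2*C*m)
n(1, 8)*(t(-3 - 1*5) - 5) = (8*(1 + 2*1))*(-5 - 5) = (8*(1 + 2))*(-10) = (8*3)*(-10) = 24*(-10) = -240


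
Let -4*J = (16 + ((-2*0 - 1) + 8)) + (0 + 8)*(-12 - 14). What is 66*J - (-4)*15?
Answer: 6225/2 ≈ 3112.5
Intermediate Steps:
J = 185/4 (J = -((16 + ((-2*0 - 1) + 8)) + (0 + 8)*(-12 - 14))/4 = -((16 + ((0 - 1) + 8)) + 8*(-26))/4 = -((16 + (-1 + 8)) - 208)/4 = -((16 + 7) - 208)/4 = -(23 - 208)/4 = -¼*(-185) = 185/4 ≈ 46.250)
66*J - (-4)*15 = 66*(185/4) - (-4)*15 = 6105/2 - 1*(-60) = 6105/2 + 60 = 6225/2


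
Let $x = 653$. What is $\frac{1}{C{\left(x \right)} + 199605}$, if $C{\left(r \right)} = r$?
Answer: $\frac{1}{200258} \approx 4.9936 \cdot 10^{-6}$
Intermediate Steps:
$\frac{1}{C{\left(x \right)} + 199605} = \frac{1}{653 + 199605} = \frac{1}{200258}$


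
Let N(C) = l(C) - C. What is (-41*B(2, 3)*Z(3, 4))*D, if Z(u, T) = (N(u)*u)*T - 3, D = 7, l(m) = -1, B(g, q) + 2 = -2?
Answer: -58548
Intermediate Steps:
B(g, q) = -4 (B(g, q) = -2 - 2 = -4)
N(C) = -1 - C
Z(u, T) = -3 + T*u*(-1 - u) (Z(u, T) = ((-1 - u)*u)*T - 3 = (u*(-1 - u))*T - 3 = T*u*(-1 - u) - 3 = -3 + T*u*(-1 - u))
(-41*B(2, 3)*Z(3, 4))*D = -(-164)*(-3 - 1*4*3*(1 + 3))*7 = -(-164)*(-3 - 1*4*3*4)*7 = -(-164)*(-3 - 48)*7 = -(-164)*(-51)*7 = -41*204*7 = -8364*7 = -58548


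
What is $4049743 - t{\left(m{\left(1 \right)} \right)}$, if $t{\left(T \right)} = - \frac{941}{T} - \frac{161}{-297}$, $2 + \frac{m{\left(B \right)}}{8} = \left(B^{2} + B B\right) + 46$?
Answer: $\frac{442620931157}{109296} \approx 4.0497 \cdot 10^{6}$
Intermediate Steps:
$m{\left(B \right)} = 352 + 16 B^{2}$ ($m{\left(B \right)} = -16 + 8 \left(\left(B^{2} + B B\right) + 46\right) = -16 + 8 \left(\left(B^{2} + B^{2}\right) + 46\right) = -16 + 8 \left(2 B^{2} + 46\right) = -16 + 8 \left(46 + 2 B^{2}\right) = -16 + \left(368 + 16 B^{2}\right) = 352 + 16 B^{2}$)
$t{\left(T \right)} = \frac{161}{297} - \frac{941}{T}$ ($t{\left(T \right)} = - \frac{941}{T} - - \frac{161}{297} = - \frac{941}{T} + \frac{161}{297} = \frac{161}{297} - \frac{941}{T}$)
$4049743 - t{\left(m{\left(1 \right)} \right)} = 4049743 - \left(\frac{161}{297} - \frac{941}{352 + 16 \cdot 1^{2}}\right) = 4049743 - \left(\frac{161}{297} - \frac{941}{352 + 16 \cdot 1}\right) = 4049743 - \left(\frac{161}{297} - \frac{941}{352 + 16}\right) = 4049743 - \left(\frac{161}{297} - \frac{941}{368}\right) = 4049743 - - \frac{220229}{109296} = 4049743 + \frac{220229}{109296} = \frac{442620931157}{109296}$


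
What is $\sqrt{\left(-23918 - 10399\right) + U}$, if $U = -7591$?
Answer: $2 i \sqrt{10477} \approx 204.71 i$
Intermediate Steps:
$\sqrt{\left(-23918 - 10399\right) + U} = \sqrt{\left(-23918 - 10399\right) - 7591} = \sqrt{-34317 - 7591} = \sqrt{-41908} = 2 i \sqrt{10477}$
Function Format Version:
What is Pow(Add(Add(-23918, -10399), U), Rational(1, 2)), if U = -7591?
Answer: Mul(2, I, Pow(10477, Rational(1, 2))) ≈ Mul(204.71, I)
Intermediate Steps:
Pow(Add(Add(-23918, -10399), U), Rational(1, 2)) = Pow(Add(Add(-23918, -10399), -7591), Rational(1, 2)) = Pow(Add(-34317, -7591), Rational(1, 2)) = Pow(-41908, Rational(1, 2)) = Mul(2, I, Pow(10477, Rational(1, 2)))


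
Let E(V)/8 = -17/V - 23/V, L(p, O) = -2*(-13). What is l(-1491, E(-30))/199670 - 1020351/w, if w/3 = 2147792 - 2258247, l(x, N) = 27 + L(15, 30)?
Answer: 13583403101/4410909970 ≈ 3.0795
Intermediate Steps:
L(p, O) = 26
E(V) = -320/V (E(V) = 8*(-17/V - 23/V) = 8*(-40/V) = -320/V)
l(x, N) = 53 (l(x, N) = 27 + 26 = 53)
w = -331365 (w = 3*(2147792 - 2258247) = 3*(-110455) = -331365)
l(-1491, E(-30))/199670 - 1020351/w = 53/199670 - 1020351/(-331365) = 53*(1/199670) - 1020351*(-1/331365) = 53/199670 + 340117/110455 = 13583403101/4410909970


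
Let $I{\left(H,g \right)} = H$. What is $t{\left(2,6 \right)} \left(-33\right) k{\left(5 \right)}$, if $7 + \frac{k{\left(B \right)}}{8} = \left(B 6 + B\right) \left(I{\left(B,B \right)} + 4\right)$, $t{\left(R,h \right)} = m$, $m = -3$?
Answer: $243936$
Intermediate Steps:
$t{\left(R,h \right)} = -3$
$k{\left(B \right)} = -56 + 56 B \left(4 + B\right)$ ($k{\left(B \right)} = -56 + 8 \left(B 6 + B\right) \left(B + 4\right) = -56 + 8 \left(6 B + B\right) \left(4 + B\right) = -56 + 8 \cdot 7 B \left(4 + B\right) = -56 + 56 B \left(4 + B\right)$)
$t{\left(2,6 \right)} \left(-33\right) k{\left(5 \right)} = \left(-3\right) \left(-33\right) \left(-56 + 56 \cdot 5^{2} + 224 \cdot 5\right) = 99 \left(-56 + 56 \cdot 25 + 1120\right) = 99 \left(-56 + 1400 + 1120\right) = 99 \cdot 2464 = 243936$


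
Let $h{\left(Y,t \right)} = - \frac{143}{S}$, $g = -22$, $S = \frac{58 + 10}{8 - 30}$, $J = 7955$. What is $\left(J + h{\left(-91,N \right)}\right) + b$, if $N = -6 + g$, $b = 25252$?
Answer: $\frac{1130611}{34} \approx 33253.0$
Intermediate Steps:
$S = - \frac{34}{11}$ ($S = \frac{68}{-22} = 68 \left(- \frac{1}{22}\right) = - \frac{34}{11} \approx -3.0909$)
$N = -28$ ($N = -6 - 22 = -28$)
$h{\left(Y,t \right)} = \frac{1573}{34}$ ($h{\left(Y,t \right)} = - \frac{143}{- \frac{34}{11}} = \left(-143\right) \left(- \frac{11}{34}\right) = \frac{1573}{34}$)
$\left(J + h{\left(-91,N \right)}\right) + b = \left(7955 + \frac{1573}{34}\right) + 25252 = \frac{272043}{34} + 25252 = \frac{1130611}{34}$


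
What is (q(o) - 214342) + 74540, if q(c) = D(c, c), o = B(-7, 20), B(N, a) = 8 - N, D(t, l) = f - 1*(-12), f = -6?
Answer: -139796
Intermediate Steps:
D(t, l) = 6 (D(t, l) = -6 - 1*(-12) = -6 + 12 = 6)
o = 15 (o = 8 - 1*(-7) = 8 + 7 = 15)
q(c) = 6
(q(o) - 214342) + 74540 = (6 - 214342) + 74540 = -214336 + 74540 = -139796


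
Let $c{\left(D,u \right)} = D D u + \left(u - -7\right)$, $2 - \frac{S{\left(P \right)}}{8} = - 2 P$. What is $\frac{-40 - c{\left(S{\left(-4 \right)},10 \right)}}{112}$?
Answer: $- \frac{23097}{112} \approx -206.22$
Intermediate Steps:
$S{\left(P \right)} = 16 + 16 P$ ($S{\left(P \right)} = 16 - 8 \left(- 2 P\right) = 16 + 16 P$)
$c{\left(D,u \right)} = 7 + u + u D^{2}$ ($c{\left(D,u \right)} = D^{2} u + \left(u + 7\right) = u D^{2} + \left(7 + u\right) = 7 + u + u D^{2}$)
$\frac{-40 - c{\left(S{\left(-4 \right)},10 \right)}}{112} = \frac{-40 - \left(7 + 10 + 10 \left(16 + 16 \left(-4\right)\right)^{2}\right)}{112} = \left(-40 - \left(7 + 10 + 10 \left(16 - 64\right)^{2}\right)\right) \frac{1}{112} = \left(-40 - \left(7 + 10 + 10 \left(-48\right)^{2}\right)\right) \frac{1}{112} = \left(-40 - \left(7 + 10 + 10 \cdot 2304\right)\right) \frac{1}{112} = \left(-40 - \left(7 + 10 + 23040\right)\right) \frac{1}{112} = \left(-40 - 23057\right) \frac{1}{112} = \left(-23097\right) \frac{1}{112} = - \frac{23097}{112}$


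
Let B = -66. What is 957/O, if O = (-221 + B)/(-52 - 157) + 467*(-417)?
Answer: -200013/40700164 ≈ -0.0049143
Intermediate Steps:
O = -40700164/209 (O = (-221 - 66)/(-52 - 157) + 467*(-417) = -287/(-209) - 194739 = -287*(-1/209) - 194739 = 287/209 - 194739 = -40700164/209 ≈ -1.9474e+5)
957/O = 957/(-40700164/209) = 957*(-209/40700164) = -200013/40700164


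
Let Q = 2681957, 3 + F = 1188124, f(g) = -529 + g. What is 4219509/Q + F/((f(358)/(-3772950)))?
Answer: 4007488435397659063/152871549 ≈ 2.6215e+10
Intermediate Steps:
F = 1188121 (F = -3 + 1188124 = 1188121)
4219509/Q + F/((f(358)/(-3772950))) = 4219509/2681957 + 1188121/(((-529 + 358)/(-3772950))) = 4219509*(1/2681957) + 1188121/((-171*(-1/3772950))) = 4219509/2681957 + 1188121/(57/1257650) = 4219509/2681957 + 1188121*(1257650/57) = 4219509/2681957 + 1494240375650/57 = 4007488435397659063/152871549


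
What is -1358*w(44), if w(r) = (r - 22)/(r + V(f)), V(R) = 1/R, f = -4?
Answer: -17072/25 ≈ -682.88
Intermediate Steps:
w(r) = (-22 + r)/(-¼ + r) (w(r) = (r - 22)/(r + 1/(-4)) = (-22 + r)/(r - ¼) = (-22 + r)/(-¼ + r))
-1358*w(44) = -5432*(-22 + 44)/(-1 + 4*44) = -5432*22/(-1 + 176) = -5432*22/175 = -1358*88/175 = -17072/25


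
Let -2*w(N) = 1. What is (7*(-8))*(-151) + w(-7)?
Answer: 16911/2 ≈ 8455.5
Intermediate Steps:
w(N) = -1/2 (w(N) = -1/2*1 = -1/2)
(7*(-8))*(-151) + w(-7) = (7*(-8))*(-151) - 1/2 = -56*(-151) - 1/2 = 8456 - 1/2 = 16911/2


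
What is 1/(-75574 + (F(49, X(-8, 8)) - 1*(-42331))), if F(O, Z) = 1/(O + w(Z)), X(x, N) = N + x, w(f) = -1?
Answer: -48/1595663 ≈ -3.0082e-5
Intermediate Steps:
F(O, Z) = 1/(-1 + O) (F(O, Z) = 1/(O - 1) = 1/(-1 + O))
1/(-75574 + (F(49, X(-8, 8)) - 1*(-42331))) = 1/(-75574 + (1/(-1 + 49) - 1*(-42331))) = 1/(-75574 + (1/48 + 42331)) = 1/(-75574 + 2031889/48) = 1/(-1595663/48) = -48/1595663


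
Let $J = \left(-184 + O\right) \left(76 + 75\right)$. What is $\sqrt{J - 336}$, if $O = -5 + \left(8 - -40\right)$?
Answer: $9 i \sqrt{267} \approx 147.06 i$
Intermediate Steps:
$O = 43$ ($O = -5 + \left(8 + 40\right) = -5 + 48 = 43$)
$J = -21291$ ($J = \left(-184 + 43\right) \left(76 + 75\right) = \left(-141\right) 151 = -21291$)
$\sqrt{J - 336} = \sqrt{-21291 - 336} = \sqrt{-21627} = 9 i \sqrt{267}$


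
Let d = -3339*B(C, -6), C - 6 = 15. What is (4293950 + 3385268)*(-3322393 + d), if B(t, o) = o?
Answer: -25359534675262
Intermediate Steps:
C = 21 (C = 6 + 15 = 21)
d = 20034 (d = -3339*(-6) = 20034)
(4293950 + 3385268)*(-3322393 + d) = (4293950 + 3385268)*(-3322393 + 20034) = 7679218*(-3302359) = -25359534675262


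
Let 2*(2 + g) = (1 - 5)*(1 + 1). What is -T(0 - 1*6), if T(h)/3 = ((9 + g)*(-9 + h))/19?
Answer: 135/19 ≈ 7.1053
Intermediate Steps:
g = -6 (g = -2 + ((1 - 5)*(1 + 1))/2 = -2 + (-4*2)/2 = -2 + (½)*(-8) = -2 - 4 = -6)
T(h) = -81/19 + 9*h/19 (T(h) = 3*(((9 - 6)*(-9 + h))/19) = 3*((3*(-9 + h))*(1/19)) = 3*((-27 + 3*h)*(1/19)) = 3*(-27/19 + 3*h/19) = -81/19 + 9*h/19)
-T(0 - 1*6) = -(-81/19 + 9*(0 - 1*6)/19) = -(-81/19 + 9*(0 - 6)/19) = -(-81/19 + (9/19)*(-6)) = -(-81/19 - 54/19) = -1*(-135/19) = 135/19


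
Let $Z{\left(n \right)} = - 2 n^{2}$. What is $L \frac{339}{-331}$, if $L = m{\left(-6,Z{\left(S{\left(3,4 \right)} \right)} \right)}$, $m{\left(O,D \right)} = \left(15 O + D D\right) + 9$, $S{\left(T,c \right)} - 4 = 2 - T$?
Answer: $- \frac{82377}{331} \approx -248.87$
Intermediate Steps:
$S{\left(T,c \right)} = 6 - T$ ($S{\left(T,c \right)} = 4 - \left(-2 + T\right) = 6 - T$)
$m{\left(O,D \right)} = 9 + D^{2} + 15 O$ ($m{\left(O,D \right)} = \left(15 O + D^{2}\right) + 9 = \left(D^{2} + 15 O\right) + 9 = 9 + D^{2} + 15 O$)
$L = 243$ ($L = 9 + \left(- 2 \left(6 - 3\right)^{2}\right)^{2} + 15 \left(-6\right) = 9 + \left(- 2 \left(6 - 3\right)^{2}\right)^{2} - 90 = 9 + \left(- 2 \cdot 3^{2}\right)^{2} - 90 = 9 + \left(\left(-2\right) 9\right)^{2} - 90 = 9 + \left(-18\right)^{2} - 90 = 9 + 324 - 90 = 243$)
$L \frac{339}{-331} = 243 \frac{339}{-331} = 243 \cdot 339 \left(- \frac{1}{331}\right) = 243 \left(- \frac{339}{331}\right) = - \frac{82377}{331}$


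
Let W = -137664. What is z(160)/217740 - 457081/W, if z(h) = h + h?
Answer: 1659481157/499582656 ≈ 3.3217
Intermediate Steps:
z(h) = 2*h
z(160)/217740 - 457081/W = (2*160)/217740 - 457081/(-137664) = 320*(1/217740) - 457081*(-1/137664) = 16/10887 + 457081/137664 = 1659481157/499582656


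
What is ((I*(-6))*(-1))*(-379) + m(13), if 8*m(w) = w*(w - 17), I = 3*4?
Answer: -54589/2 ≈ -27295.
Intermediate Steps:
I = 12
m(w) = w*(-17 + w)/8 (m(w) = (w*(w - 17))/8 = (w*(-17 + w))/8 = w*(-17 + w)/8)
((I*(-6))*(-1))*(-379) + m(13) = ((12*(-6))*(-1))*(-379) + (⅛)*13*(-17 + 13) = -72*(-1)*(-379) + (⅛)*13*(-4) = 72*(-379) - 13/2 = -27288 - 13/2 = -54589/2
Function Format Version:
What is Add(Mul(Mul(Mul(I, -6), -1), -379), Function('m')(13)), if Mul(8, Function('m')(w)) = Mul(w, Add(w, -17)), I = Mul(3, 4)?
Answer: Rational(-54589, 2) ≈ -27295.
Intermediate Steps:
I = 12
Function('m')(w) = Mul(Rational(1, 8), w, Add(-17, w)) (Function('m')(w) = Mul(Rational(1, 8), Mul(w, Add(w, -17))) = Mul(Rational(1, 8), Mul(w, Add(-17, w))) = Mul(Rational(1, 8), w, Add(-17, w)))
Add(Mul(Mul(Mul(I, -6), -1), -379), Function('m')(13)) = Add(Mul(Mul(Mul(12, -6), -1), -379), Mul(Rational(1, 8), 13, Add(-17, 13))) = Add(Mul(Mul(-72, -1), -379), Mul(Rational(1, 8), 13, -4)) = Add(Mul(72, -379), Rational(-13, 2)) = Add(-27288, Rational(-13, 2)) = Rational(-54589, 2)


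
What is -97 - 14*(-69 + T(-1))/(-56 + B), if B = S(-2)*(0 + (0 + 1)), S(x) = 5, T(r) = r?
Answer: -5927/51 ≈ -116.22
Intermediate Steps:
B = 5 (B = 5*(0 + (0 + 1)) = 5*(0 + 1) = 5*1 = 5)
-97 - 14*(-69 + T(-1))/(-56 + B) = -97 - 14*(-69 - 1)/(-56 + 5) = -97 - (-980)/(-51) = -97 - (-980)*(-1)/51 = -97 - 14*70/51 = -97 - 980/51 = -5927/51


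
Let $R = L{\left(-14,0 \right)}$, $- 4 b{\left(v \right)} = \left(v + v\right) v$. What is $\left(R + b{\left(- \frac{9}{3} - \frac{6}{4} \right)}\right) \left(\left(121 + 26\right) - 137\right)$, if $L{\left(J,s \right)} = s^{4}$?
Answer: $- \frac{405}{4} \approx -101.25$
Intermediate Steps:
$b{\left(v \right)} = - \frac{v^{2}}{2}$ ($b{\left(v \right)} = - \frac{\left(v + v\right) v}{4} = - \frac{2 v v}{4} = - \frac{2 v^{2}}{4} = - \frac{v^{2}}{2}$)
$R = 0$ ($R = 0^{4} = 0$)
$\left(R + b{\left(- \frac{9}{3} - \frac{6}{4} \right)}\right) \left(\left(121 + 26\right) - 137\right) = \left(0 - \frac{\left(- \frac{9}{3} - \frac{6}{4}\right)^{2}}{2}\right) \left(\left(121 + 26\right) - 137\right) = \left(0 - \frac{\left(\left(-9\right) \frac{1}{3} - \frac{3}{2}\right)^{2}}{2}\right) \left(147 - 137\right) = \left(0 - \frac{\left(-3 - \frac{3}{2}\right)^{2}}{2}\right) 10 = \left(0 - \frac{\left(- \frac{9}{2}\right)^{2}}{2}\right) 10 = \left(0 - \frac{81}{8}\right) 10 = \left(- \frac{81}{8}\right) 10 = - \frac{405}{4}$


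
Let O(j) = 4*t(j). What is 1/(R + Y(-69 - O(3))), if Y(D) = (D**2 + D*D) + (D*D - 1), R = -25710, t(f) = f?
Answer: -1/6028 ≈ -0.00016589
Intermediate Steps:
O(j) = 4*j
Y(D) = -1 + 3*D**2 (Y(D) = (D**2 + D**2) + (D**2 - 1) = 2*D**2 + (-1 + D**2) = -1 + 3*D**2)
1/(R + Y(-69 - O(3))) = 1/(-25710 + (-1 + 3*(-69 - 4*3)**2)) = 1/(-25710 + (-1 + 3*(-69 - 1*12)**2)) = 1/(-25710 + (-1 + 3*(-69 - 12)**2)) = 1/(-25710 + (-1 + 3*(-81)**2)) = 1/(-25710 + (-1 + 3*6561)) = 1/(-25710 + (-1 + 19683)) = 1/(-25710 + 19682) = 1/(-6028) = -1/6028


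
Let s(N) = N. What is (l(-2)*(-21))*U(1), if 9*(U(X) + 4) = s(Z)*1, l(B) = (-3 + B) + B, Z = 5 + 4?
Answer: -441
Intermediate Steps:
Z = 9
l(B) = -3 + 2*B
U(X) = -3 (U(X) = -4 + (9*1)/9 = -4 + (⅑)*9 = -4 + 1 = -3)
(l(-2)*(-21))*U(1) = ((-3 + 2*(-2))*(-21))*(-3) = ((-3 - 4)*(-21))*(-3) = -7*(-21)*(-3) = 147*(-3) = -441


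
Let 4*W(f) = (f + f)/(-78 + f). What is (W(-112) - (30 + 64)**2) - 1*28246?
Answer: -3522762/95 ≈ -37082.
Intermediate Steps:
W(f) = f/(2*(-78 + f)) (W(f) = ((f + f)/(-78 + f))/4 = ((2*f)/(-78 + f))/4 = (2*f/(-78 + f))/4 = f/(2*(-78 + f)))
(W(-112) - (30 + 64)**2) - 1*28246 = ((1/2)*(-112)/(-78 - 112) - (30 + 64)**2) - 1*28246 = ((1/2)*(-112)/(-190) - 1*94**2) - 28246 = ((1/2)*(-112)*(-1/190) - 1*8836) - 28246 = (28/95 - 8836) - 28246 = -839392/95 - 28246 = -3522762/95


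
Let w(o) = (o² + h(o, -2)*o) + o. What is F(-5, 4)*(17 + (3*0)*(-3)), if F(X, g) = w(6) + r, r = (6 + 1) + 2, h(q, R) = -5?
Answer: 357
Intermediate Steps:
r = 9 (r = 7 + 2 = 9)
w(o) = o² - 4*o (w(o) = (o² - 5*o) + o = o² - 4*o)
F(X, g) = 21 (F(X, g) = 6*(-4 + 6) + 9 = 6*2 + 9 = 12 + 9 = 21)
F(-5, 4)*(17 + (3*0)*(-3)) = 21*(17 + (3*0)*(-3)) = 21*(17 + 0*(-3)) = 21*(17 + 0) = 21*17 = 357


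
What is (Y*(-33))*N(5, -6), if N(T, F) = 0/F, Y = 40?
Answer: 0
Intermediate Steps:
N(T, F) = 0
(Y*(-33))*N(5, -6) = (40*(-33))*0 = -1320*0 = 0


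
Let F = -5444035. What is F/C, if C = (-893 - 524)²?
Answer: -5444035/2007889 ≈ -2.7113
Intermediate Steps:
C = 2007889 (C = (-1417)² = 2007889)
F/C = -5444035/2007889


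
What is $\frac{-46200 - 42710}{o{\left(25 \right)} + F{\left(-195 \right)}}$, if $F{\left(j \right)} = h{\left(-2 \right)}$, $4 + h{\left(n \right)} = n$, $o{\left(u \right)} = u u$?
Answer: $- \frac{88910}{619} \approx -143.63$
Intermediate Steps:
$o{\left(u \right)} = u^{2}$
$h{\left(n \right)} = -4 + n$
$F{\left(j \right)} = -6$ ($F{\left(j \right)} = -4 - 2 = -6$)
$\frac{-46200 - 42710}{o{\left(25 \right)} + F{\left(-195 \right)}} = \frac{-46200 - 42710}{25^{2} - 6} = - \frac{88910}{625 - 6} = - \frac{88910}{619}$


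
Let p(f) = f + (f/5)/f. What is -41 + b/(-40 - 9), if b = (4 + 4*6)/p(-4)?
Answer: -5433/133 ≈ -40.850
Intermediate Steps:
p(f) = ⅕ + f (p(f) = f + (f*(⅕))/f = f + (f/5)/f = f + ⅕ = ⅕ + f)
b = -140/19 (b = (4 + 4*6)/(⅕ - 4) = (4 + 24)/(-19/5) = 28*(-5/19) = -140/19 ≈ -7.3684)
-41 + b/(-40 - 9) = -41 - 140/19/(-40 - 9) = -41 - 140/19/(-49) = -41 - 1/49*(-140/19) = -41 + 20/133 = -5433/133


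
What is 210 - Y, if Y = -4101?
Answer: 4311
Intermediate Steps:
210 - Y = 210 - 1*(-4101) = 210 + 4101 = 4311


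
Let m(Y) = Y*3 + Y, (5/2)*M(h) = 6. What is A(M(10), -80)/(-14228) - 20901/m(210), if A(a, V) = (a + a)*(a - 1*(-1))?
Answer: -123913807/4979800 ≈ -24.883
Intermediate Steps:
M(h) = 12/5 (M(h) = (⅖)*6 = 12/5)
A(a, V) = 2*a*(1 + a) (A(a, V) = (2*a)*(a + 1) = (2*a)*(1 + a) = 2*a*(1 + a))
m(Y) = 4*Y (m(Y) = 3*Y + Y = 4*Y)
A(M(10), -80)/(-14228) - 20901/m(210) = (2*(12/5)*(1 + 12/5))/(-14228) - 20901/(4*210) = (2*(12/5)*(17/5))*(-1/14228) - 20901/840 = (408/25)*(-1/14228) - 20901*1/840 = -102/88925 - 6967/280 = -123913807/4979800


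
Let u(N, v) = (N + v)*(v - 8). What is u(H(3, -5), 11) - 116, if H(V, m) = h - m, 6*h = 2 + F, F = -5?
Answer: -139/2 ≈ -69.500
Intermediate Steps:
h = -½ (h = (2 - 5)/6 = (⅙)*(-3) = -½ ≈ -0.50000)
H(V, m) = -½ - m
u(N, v) = (-8 + v)*(N + v) (u(N, v) = (N + v)*(-8 + v) = (-8 + v)*(N + v))
u(H(3, -5), 11) - 116 = (11² - 8*(-½ - 1*(-5)) - 8*11 + (-½ - 1*(-5))*11) - 116 = (121 - 8*(-½ + 5) - 88 + (-½ + 5)*11) - 116 = (121 - 8*9/2 - 88 + (9/2)*11) - 116 = (121 - 36 - 88 + 99/2) - 116 = 93/2 - 116 = -139/2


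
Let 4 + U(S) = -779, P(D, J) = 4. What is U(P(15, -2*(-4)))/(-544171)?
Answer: 783/544171 ≈ 0.0014389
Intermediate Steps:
U(S) = -783 (U(S) = -4 - 779 = -783)
U(P(15, -2*(-4)))/(-544171) = -783/(-544171) = -783*(-1/544171) = 783/544171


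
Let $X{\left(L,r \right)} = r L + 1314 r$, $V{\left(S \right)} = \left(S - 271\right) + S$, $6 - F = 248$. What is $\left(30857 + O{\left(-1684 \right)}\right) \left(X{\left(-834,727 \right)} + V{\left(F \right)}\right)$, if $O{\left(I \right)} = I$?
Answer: $10158184465$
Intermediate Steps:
$F = -242$ ($F = 6 - 248 = -242$)
$V{\left(S \right)} = -271 + 2 S$ ($V{\left(S \right)} = \left(-271 + S\right) + S = -271 + 2 S$)
$X{\left(L,r \right)} = 1314 r + L r$ ($X{\left(L,r \right)} = L r + 1314 r = 1314 r + L r$)
$\left(30857 + O{\left(-1684 \right)}\right) \left(X{\left(-834,727 \right)} + V{\left(F \right)}\right) = \left(30857 - 1684\right) \left(727 \left(1314 - 834\right) + \left(-271 + 2 \left(-242\right)\right)\right) = 29173 \left(727 \cdot 480 - 755\right) = 29173 \left(348960 - 755\right) = 29173 \cdot 348205 = 10158184465$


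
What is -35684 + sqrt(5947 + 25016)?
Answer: -35684 + sqrt(30963) ≈ -35508.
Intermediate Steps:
-35684 + sqrt(5947 + 25016) = -35684 + sqrt(30963)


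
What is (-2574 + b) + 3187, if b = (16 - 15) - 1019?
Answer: -405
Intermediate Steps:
b = -1018 (b = 1 - 1019 = -1018)
(-2574 + b) + 3187 = (-2574 - 1018) + 3187 = -3592 + 3187 = -405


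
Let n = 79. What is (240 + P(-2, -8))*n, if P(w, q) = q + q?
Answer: 17696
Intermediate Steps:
P(w, q) = 2*q
(240 + P(-2, -8))*n = (240 + 2*(-8))*79 = (240 - 16)*79 = 224*79 = 17696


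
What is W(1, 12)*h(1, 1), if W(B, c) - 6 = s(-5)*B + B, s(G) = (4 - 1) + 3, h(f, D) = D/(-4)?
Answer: -13/4 ≈ -3.2500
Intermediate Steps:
h(f, D) = -D/4 (h(f, D) = D*(-¼) = -D/4)
s(G) = 6 (s(G) = 3 + 3 = 6)
W(B, c) = 6 + 7*B (W(B, c) = 6 + (6*B + B) = 6 + 7*B)
W(1, 12)*h(1, 1) = (6 + 7*1)*(-¼*1) = (6 + 7)*(-¼) = 13*(-¼) = -13/4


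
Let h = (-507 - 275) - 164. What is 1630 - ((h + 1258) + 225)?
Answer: 1093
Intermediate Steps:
h = -946 (h = -782 - 164 = -946)
1630 - ((h + 1258) + 225) = 1630 - ((-946 + 1258) + 225) = 1630 - (312 + 225) = 1630 - 1*537 = 1630 - 537 = 1093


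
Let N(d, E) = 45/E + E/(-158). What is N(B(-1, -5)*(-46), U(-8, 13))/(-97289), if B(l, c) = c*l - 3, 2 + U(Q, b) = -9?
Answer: 6989/169088282 ≈ 4.1333e-5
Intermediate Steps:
U(Q, b) = -11 (U(Q, b) = -2 - 9 = -11)
B(l, c) = -3 + c*l
N(d, E) = 45/E - E/158 (N(d, E) = 45/E + E*(-1/158) = 45/E - E/158)
N(B(-1, -5)*(-46), U(-8, 13))/(-97289) = (45/(-11) - 1/158*(-11))/(-97289) = (45*(-1/11) + 11/158)*(-1/97289) = (-45/11 + 11/158)*(-1/97289) = -6989/1738*(-1/97289) = 6989/169088282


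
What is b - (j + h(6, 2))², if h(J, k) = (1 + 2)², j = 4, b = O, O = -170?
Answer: -339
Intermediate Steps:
b = -170
h(J, k) = 9 (h(J, k) = 3² = 9)
b - (j + h(6, 2))² = -170 - (4 + 9)² = -170 - 1*13² = -170 - 1*169 = -170 - 169 = -339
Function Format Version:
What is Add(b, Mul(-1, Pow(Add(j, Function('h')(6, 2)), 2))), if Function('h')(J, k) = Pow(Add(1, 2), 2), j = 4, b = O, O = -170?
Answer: -339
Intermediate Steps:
b = -170
Function('h')(J, k) = 9 (Function('h')(J, k) = Pow(3, 2) = 9)
Add(b, Mul(-1, Pow(Add(j, Function('h')(6, 2)), 2))) = Add(-170, Mul(-1, Pow(Add(4, 9), 2))) = Add(-170, Mul(-1, Pow(13, 2))) = Add(-170, Mul(-1, 169)) = Add(-170, -169) = -339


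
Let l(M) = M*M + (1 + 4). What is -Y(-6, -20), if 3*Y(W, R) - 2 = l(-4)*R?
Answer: 418/3 ≈ 139.33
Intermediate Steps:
l(M) = 5 + M² (l(M) = M² + 5 = 5 + M²)
Y(W, R) = ⅔ + 7*R (Y(W, R) = ⅔ + ((5 + (-4)²)*R)/3 = ⅔ + ((5 + 16)*R)/3 = ⅔ + (21*R)/3 = ⅔ + 7*R)
-Y(-6, -20) = -(⅔ + 7*(-20)) = -(⅔ - 140) = -1*(-418/3) = 418/3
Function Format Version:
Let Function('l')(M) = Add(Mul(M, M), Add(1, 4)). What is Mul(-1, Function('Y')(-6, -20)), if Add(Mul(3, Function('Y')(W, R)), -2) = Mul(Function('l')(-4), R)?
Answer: Rational(418, 3) ≈ 139.33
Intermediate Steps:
Function('l')(M) = Add(5, Pow(M, 2)) (Function('l')(M) = Add(Pow(M, 2), 5) = Add(5, Pow(M, 2)))
Function('Y')(W, R) = Add(Rational(2, 3), Mul(7, R)) (Function('Y')(W, R) = Add(Rational(2, 3), Mul(Rational(1, 3), Mul(Add(5, Pow(-4, 2)), R))) = Add(Rational(2, 3), Mul(Rational(1, 3), Mul(Add(5, 16), R))) = Add(Rational(2, 3), Mul(Rational(1, 3), Mul(21, R))) = Add(Rational(2, 3), Mul(7, R)))
Mul(-1, Function('Y')(-6, -20)) = Mul(-1, Add(Rational(2, 3), Mul(7, -20))) = Mul(-1, Add(Rational(2, 3), -140)) = Mul(-1, Rational(-418, 3)) = Rational(418, 3)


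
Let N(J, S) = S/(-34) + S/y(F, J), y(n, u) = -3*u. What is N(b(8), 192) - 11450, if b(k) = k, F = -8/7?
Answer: -194882/17 ≈ -11464.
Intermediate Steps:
F = -8/7 (F = -8*1/7 = -8/7 ≈ -1.1429)
N(J, S) = -S/34 - S/(3*J) (N(J, S) = S/(-34) + S/((-3*J)) = S*(-1/34) + S*(-1/(3*J)) = -S/34 - S/(3*J))
N(b(8), 192) - 11450 = (-1/34*192 - 1/3*192/8) - 11450 = (-96/17 - 1/3*192*1/8) - 11450 = (-96/17 - 8) - 11450 = -232/17 - 11450 = -194882/17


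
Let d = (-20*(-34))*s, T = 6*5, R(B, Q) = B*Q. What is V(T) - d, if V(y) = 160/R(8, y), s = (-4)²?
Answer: -32638/3 ≈ -10879.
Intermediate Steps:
s = 16
T = 30
V(y) = 20/y (V(y) = 160/((8*y)) = 160*(1/(8*y)) = 20/y)
d = 10880 (d = -20*(-34)*16 = 680*16 = 10880)
V(T) - d = 20/30 - 1*10880 = 20*(1/30) - 10880 = ⅔ - 10880 = -32638/3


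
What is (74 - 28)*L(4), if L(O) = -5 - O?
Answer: -414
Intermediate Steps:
(74 - 28)*L(4) = (74 - 28)*(-5 - 1*4) = 46*(-5 - 4) = 46*(-9) = -414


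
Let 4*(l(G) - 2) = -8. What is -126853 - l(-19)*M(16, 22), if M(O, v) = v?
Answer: -126853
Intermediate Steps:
l(G) = 0 (l(G) = 2 + (¼)*(-8) = 2 - 2 = 0)
-126853 - l(-19)*M(16, 22) = -126853 - 0*22 = -126853 - 1*0 = -126853 + 0 = -126853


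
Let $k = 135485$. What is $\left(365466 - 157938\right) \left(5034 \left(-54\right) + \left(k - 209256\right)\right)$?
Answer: $-71723129496$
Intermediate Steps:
$\left(365466 - 157938\right) \left(5034 \left(-54\right) + \left(k - 209256\right)\right) = \left(365466 - 157938\right) \left(5034 \left(-54\right) + \left(135485 - 209256\right)\right) = 207528 \left(-271836 - 73771\right) = 207528 \left(-345607\right) = -71723129496$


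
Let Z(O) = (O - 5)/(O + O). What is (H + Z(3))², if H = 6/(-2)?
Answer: 100/9 ≈ 11.111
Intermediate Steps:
H = -3 (H = 6*(-½) = -3)
Z(O) = (-5 + O)/(2*O) (Z(O) = (-5 + O)/((2*O)) = (-5 + O)*(1/(2*O)) = (-5 + O)/(2*O))
(H + Z(3))² = (-3 + (½)*(-5 + 3)/3)² = (-3 + (½)*(⅓)*(-2))² = (-3 - ⅓)² = (-10/3)² = 100/9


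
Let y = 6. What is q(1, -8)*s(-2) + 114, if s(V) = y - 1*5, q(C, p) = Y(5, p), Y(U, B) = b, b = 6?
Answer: 120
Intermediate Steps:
Y(U, B) = 6
q(C, p) = 6
s(V) = 1 (s(V) = 6 - 1*5 = 6 - 5 = 1)
q(1, -8)*s(-2) + 114 = 6*1 + 114 = 6 + 114 = 120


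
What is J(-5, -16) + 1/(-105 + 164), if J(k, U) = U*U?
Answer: 15105/59 ≈ 256.02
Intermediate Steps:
J(k, U) = U**2
J(-5, -16) + 1/(-105 + 164) = (-16)**2 + 1/(-105 + 164) = 256 + 1/59 = 15105/59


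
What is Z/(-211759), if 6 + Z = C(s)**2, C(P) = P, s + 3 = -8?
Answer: -115/211759 ≈ -0.00054307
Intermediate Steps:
s = -11 (s = -3 - 8 = -11)
Z = 115 (Z = -6 + (-11)**2 = -6 + 121 = 115)
Z/(-211759) = 115/(-211759) = 115*(-1/211759) = -115/211759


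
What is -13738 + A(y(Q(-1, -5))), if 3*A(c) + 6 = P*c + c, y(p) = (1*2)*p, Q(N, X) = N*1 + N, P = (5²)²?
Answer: -43724/3 ≈ -14575.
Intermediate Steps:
P = 625 (P = 25² = 625)
Q(N, X) = 2*N (Q(N, X) = N + N = 2*N)
y(p) = 2*p
A(c) = -2 + 626*c/3 (A(c) = -2 + (625*c + c)/3 = -2 + (626*c)/3 = -2 + 626*c/3)
-13738 + A(y(Q(-1, -5))) = -13738 + (-2 + 626*(2*(2*(-1)))/3) = -13738 + (-2 + 626*(2*(-2))/3) = -13738 + (-2 + (626/3)*(-4)) = -13738 + (-2 - 2504/3) = -13738 - 2510/3 = -43724/3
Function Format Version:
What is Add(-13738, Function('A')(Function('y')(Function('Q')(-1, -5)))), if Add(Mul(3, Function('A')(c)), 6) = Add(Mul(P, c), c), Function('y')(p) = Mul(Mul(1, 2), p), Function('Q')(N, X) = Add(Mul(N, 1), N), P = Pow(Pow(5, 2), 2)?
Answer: Rational(-43724, 3) ≈ -14575.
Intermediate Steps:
P = 625 (P = Pow(25, 2) = 625)
Function('Q')(N, X) = Mul(2, N) (Function('Q')(N, X) = Add(N, N) = Mul(2, N))
Function('y')(p) = Mul(2, p)
Function('A')(c) = Add(-2, Mul(Rational(626, 3), c)) (Function('A')(c) = Add(-2, Mul(Rational(1, 3), Add(Mul(625, c), c))) = Add(-2, Mul(Rational(1, 3), Mul(626, c))) = Add(-2, Mul(Rational(626, 3), c)))
Add(-13738, Function('A')(Function('y')(Function('Q')(-1, -5)))) = Add(-13738, Add(-2, Mul(Rational(626, 3), Mul(2, Mul(2, -1))))) = Add(-13738, Add(-2, Mul(Rational(626, 3), Mul(2, -2)))) = Add(-13738, Add(-2, Mul(Rational(626, 3), -4))) = Add(-13738, Add(-2, Rational(-2504, 3))) = Add(-13738, Rational(-2510, 3)) = Rational(-43724, 3)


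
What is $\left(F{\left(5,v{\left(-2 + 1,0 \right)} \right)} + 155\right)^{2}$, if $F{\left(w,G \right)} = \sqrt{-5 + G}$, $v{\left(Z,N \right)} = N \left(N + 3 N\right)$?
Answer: $\left(155 + i \sqrt{5}\right)^{2} \approx 24020.0 + 693.18 i$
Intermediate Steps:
$v{\left(Z,N \right)} = 4 N^{2}$ ($v{\left(Z,N \right)} = N 4 N = 4 N^{2}$)
$\left(F{\left(5,v{\left(-2 + 1,0 \right)} \right)} + 155\right)^{2} = \left(\sqrt{-5 + 4 \cdot 0^{2}} + 155\right)^{2} = \left(\sqrt{-5 + 4 \cdot 0} + 155\right)^{2} = \left(\sqrt{-5 + 0} + 155\right)^{2} = \left(\sqrt{-5} + 155\right)^{2} = \left(i \sqrt{5} + 155\right)^{2} = \left(155 + i \sqrt{5}\right)^{2}$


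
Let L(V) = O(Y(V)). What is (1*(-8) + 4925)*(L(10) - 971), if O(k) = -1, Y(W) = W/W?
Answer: -4779324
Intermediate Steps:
Y(W) = 1
L(V) = -1
(1*(-8) + 4925)*(L(10) - 971) = (1*(-8) + 4925)*(-1 - 971) = (-8 + 4925)*(-972) = 4917*(-972) = -4779324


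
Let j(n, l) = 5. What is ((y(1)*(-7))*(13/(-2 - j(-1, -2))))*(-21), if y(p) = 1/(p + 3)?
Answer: -273/4 ≈ -68.250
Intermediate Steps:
y(p) = 1/(3 + p)
((y(1)*(-7))*(13/(-2 - j(-1, -2))))*(-21) = ((-7/(3 + 1))*(13/(-2 - 1*5)))*(-21) = ((-7/4)*(13/(-2 - 5)))*(-21) = (((¼)*(-7))*(13/(-7)))*(-21) = -91*(-1)/(4*7)*(-21) = -7/4*(-13/7)*(-21) = (13/4)*(-21) = -273/4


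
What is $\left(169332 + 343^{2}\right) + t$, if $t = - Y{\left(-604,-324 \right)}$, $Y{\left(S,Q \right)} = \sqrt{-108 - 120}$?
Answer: $286981 - 2 i \sqrt{57} \approx 2.8698 \cdot 10^{5} - 15.1 i$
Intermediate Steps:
$Y{\left(S,Q \right)} = 2 i \sqrt{57}$ ($Y{\left(S,Q \right)} = \sqrt{-228} = 2 i \sqrt{57}$)
$t = - 2 i \sqrt{57} \approx - 15.1 i$
$\left(169332 + 343^{2}\right) + t = \left(169332 + 343^{2}\right) - 2 i \sqrt{57} = \left(169332 + 117649\right) - 2 i \sqrt{57} = 286981 - 2 i \sqrt{57}$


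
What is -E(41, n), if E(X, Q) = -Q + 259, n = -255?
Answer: -514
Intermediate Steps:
E(X, Q) = 259 - Q
-E(41, n) = -(259 - 1*(-255)) = -(259 + 255) = -1*514 = -514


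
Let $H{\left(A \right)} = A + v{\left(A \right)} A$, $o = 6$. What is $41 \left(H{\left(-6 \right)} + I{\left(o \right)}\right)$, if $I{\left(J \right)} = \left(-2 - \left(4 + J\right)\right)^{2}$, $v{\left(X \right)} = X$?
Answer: $7134$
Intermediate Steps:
$I{\left(J \right)} = \left(-6 - J\right)^{2}$
$H{\left(A \right)} = A + A^{2}$ ($H{\left(A \right)} = A + A A = A + A^{2}$)
$41 \left(H{\left(-6 \right)} + I{\left(o \right)}\right) = 41 \left(- 6 \left(1 - 6\right) + \left(6 + 6\right)^{2}\right) = 41 \left(\left(-6\right) \left(-5\right) + 12^{2}\right) = 41 \left(30 + 144\right) = 41 \cdot 174 = 7134$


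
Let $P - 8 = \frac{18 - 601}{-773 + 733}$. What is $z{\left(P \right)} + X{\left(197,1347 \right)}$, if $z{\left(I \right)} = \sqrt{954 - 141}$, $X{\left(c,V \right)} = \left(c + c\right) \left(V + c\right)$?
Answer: $608336 + \sqrt{813} \approx 6.0836 \cdot 10^{5}$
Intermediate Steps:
$P = \frac{903}{40}$ ($P = 8 + \frac{18 - 601}{-773 + 733} = 8 - \frac{583}{-40} = 8 - - \frac{583}{40} = 8 + \frac{583}{40} = \frac{903}{40} \approx 22.575$)
$X{\left(c,V \right)} = 2 c \left(V + c\right)$
$z{\left(I \right)} = \sqrt{813}$
$z{\left(P \right)} + X{\left(197,1347 \right)} = \sqrt{813} + 2 \cdot 197 \left(1347 + 197\right) = \sqrt{813} + 2 \cdot 197 \cdot 1544 = \sqrt{813} + 608336 = 608336 + \sqrt{813}$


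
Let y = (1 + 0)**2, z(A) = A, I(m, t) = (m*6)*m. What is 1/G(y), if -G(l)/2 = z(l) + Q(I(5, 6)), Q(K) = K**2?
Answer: -1/45002 ≈ -2.2221e-5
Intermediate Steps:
I(m, t) = 6*m**2 (I(m, t) = (6*m)*m = 6*m**2)
y = 1 (y = 1**2 = 1)
G(l) = -45000 - 2*l (G(l) = -2*(l + (6*5**2)**2) = -2*(l + (6*25)**2) = -2*(l + 150**2) = -2*(l + 22500) = -2*(22500 + l) = -45000 - 2*l)
1/G(y) = 1/(-45000 - 2*1) = 1/(-45000 - 2) = 1/(-45002) = -1/45002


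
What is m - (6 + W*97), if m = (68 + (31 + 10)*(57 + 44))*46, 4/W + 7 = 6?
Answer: 193996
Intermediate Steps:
W = -4 (W = 4/(-7 + 6) = 4/(-1) = 4*(-1) = -4)
m = 193614 (m = (68 + 41*101)*46 = (68 + 4141)*46 = 4209*46 = 193614)
m - (6 + W*97) = 193614 - (6 - 4*97) = 193614 - (6 - 388) = 193614 - 1*(-382) = 193614 + 382 = 193996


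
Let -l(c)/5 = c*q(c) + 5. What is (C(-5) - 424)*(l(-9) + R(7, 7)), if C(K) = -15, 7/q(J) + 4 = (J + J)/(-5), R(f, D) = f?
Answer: 707229/2 ≈ 3.5361e+5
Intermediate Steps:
q(J) = 7/(-4 - 2*J/5) (q(J) = 7/(-4 + (J + J)/(-5)) = 7/(-4 + (2*J)*(-⅕)) = 7/(-4 - 2*J/5))
l(c) = -25 + 175*c/(20 + 2*c) (l(c) = -5*(c*(-35/(20 + 2*c)) + 5) = -5*(-35*c/(20 + 2*c) + 5) = -5*(5 - 35*c/(20 + 2*c)) = -25 + 175*c/(20 + 2*c))
(C(-5) - 424)*(l(-9) + R(7, 7)) = (-15 - 424)*(125*(-4 - 9)/(2*(10 - 9)) + 7) = -439*((125/2)*(-13)/1 + 7) = -439*((125/2)*1*(-13) + 7) = -439*(-1625/2 + 7) = -439*(-1611/2) = 707229/2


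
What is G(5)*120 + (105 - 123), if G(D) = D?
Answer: 582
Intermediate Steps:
G(5)*120 + (105 - 123) = 5*120 + (105 - 123) = 600 - 18 = 582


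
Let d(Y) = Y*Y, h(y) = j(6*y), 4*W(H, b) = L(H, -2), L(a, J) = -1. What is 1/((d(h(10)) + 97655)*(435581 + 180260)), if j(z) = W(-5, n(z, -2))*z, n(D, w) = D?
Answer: 1/60278517080 ≈ 1.6590e-11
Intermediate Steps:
W(H, b) = -¼ (W(H, b) = (¼)*(-1) = -¼)
j(z) = -z/4
h(y) = -3*y/2
d(Y) = Y²
1/((d(h(10)) + 97655)*(435581 + 180260)) = 1/(((-3/2*10)² + 97655)*(435581 + 180260)) = 1/(((-15)² + 97655)*615841) = 1/((225 + 97655)*615841) = 1/(97880*615841) = 1/60278517080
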